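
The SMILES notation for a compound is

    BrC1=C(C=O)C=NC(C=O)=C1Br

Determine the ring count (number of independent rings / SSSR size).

1

In SMILES, each pair of matching ring-closure digits denotes one ring-closing bond; the number of such bonds equals the number of independent rings.
Ring-closure bonds here: 1.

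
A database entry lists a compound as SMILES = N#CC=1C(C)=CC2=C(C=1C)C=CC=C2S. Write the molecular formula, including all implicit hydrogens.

Walk through each heavy atom and fill implicit hydrogens from standard valence (C 4, N 3, O 2, S 2, halogen 1):
  atom 1: N, bond orders sum to 3 (valence 3) → 0 H
  atom 2: C, bond orders sum to 4 (valence 4) → 0 H
  atom 3: C, bond orders sum to 4 (valence 4) → 0 H
  atom 4: C, bond orders sum to 4 (valence 4) → 0 H
  atom 5: C, bond orders sum to 1 (valence 4) → 3 H
  atom 6: C, bond orders sum to 3 (valence 4) → 1 H
  atom 7: C, bond orders sum to 4 (valence 4) → 0 H
  atom 8: C, bond orders sum to 4 (valence 4) → 0 H
  atom 9: C, bond orders sum to 4 (valence 4) → 0 H
  atom 10: C, bond orders sum to 1 (valence 4) → 3 H
  atom 11: C, bond orders sum to 3 (valence 4) → 1 H
  atom 12: C, bond orders sum to 3 (valence 4) → 1 H
  atom 13: C, bond orders sum to 3 (valence 4) → 1 H
  atom 14: C, bond orders sum to 4 (valence 4) → 0 H
  atom 15: S, bond orders sum to 1 (valence 2) → 1 H
Totals → C:13, H:11, N:1, S:1.
In Hill order: C13H11NS.

C13H11NS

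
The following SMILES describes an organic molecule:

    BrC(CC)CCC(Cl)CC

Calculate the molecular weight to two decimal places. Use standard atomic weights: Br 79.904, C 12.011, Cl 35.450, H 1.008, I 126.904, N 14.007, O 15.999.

First, the molecular formula is C8H16BrCl (counting implicit H from valence).
  Br: 1 × 79.904 = 79.904
  C: 8 × 12.011 = 96.088
  Cl: 1 × 35.450 = 35.450
  H: 16 × 1.008 = 16.128
Sum: 1×79.904 + 8×12.011 + 1×35.450 + 16×1.008 = 227.570 → 227.57 g/mol.

227.57 g/mol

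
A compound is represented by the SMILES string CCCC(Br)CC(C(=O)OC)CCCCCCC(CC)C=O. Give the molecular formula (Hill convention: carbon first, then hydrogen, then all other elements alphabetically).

C18H33BrO3

Walk through each heavy atom and fill implicit hydrogens from standard valence (C 4, N 3, O 2, S 2, halogen 1):
  atom 1: C, bond orders sum to 1 (valence 4) → 3 H
  atom 2: C, bond orders sum to 2 (valence 4) → 2 H
  atom 3: C, bond orders sum to 2 (valence 4) → 2 H
  atom 4: C, bond orders sum to 3 (valence 4) → 1 H
  atom 5: Br (halogen, monovalent) → 0 H
  atom 6: C, bond orders sum to 2 (valence 4) → 2 H
  atom 7: C, bond orders sum to 3 (valence 4) → 1 H
  atom 8: C, bond orders sum to 4 (valence 4) → 0 H
  atom 9: O, bond orders sum to 2 (valence 2) → 0 H
  atom 10: O, bond orders sum to 2 (valence 2) → 0 H
  atom 11: C, bond orders sum to 1 (valence 4) → 3 H
  atom 12: C, bond orders sum to 2 (valence 4) → 2 H
  atom 13: C, bond orders sum to 2 (valence 4) → 2 H
  atom 14: C, bond orders sum to 2 (valence 4) → 2 H
  atom 15: C, bond orders sum to 2 (valence 4) → 2 H
  atom 16: C, bond orders sum to 2 (valence 4) → 2 H
  atom 17: C, bond orders sum to 2 (valence 4) → 2 H
  atom 18: C, bond orders sum to 3 (valence 4) → 1 H
  atom 19: C, bond orders sum to 2 (valence 4) → 2 H
  atom 20: C, bond orders sum to 1 (valence 4) → 3 H
  atom 21: C, bond orders sum to 3 (valence 4) → 1 H
  atom 22: O, bond orders sum to 2 (valence 2) → 0 H
Totals → C:18, H:33, Br:1, O:3.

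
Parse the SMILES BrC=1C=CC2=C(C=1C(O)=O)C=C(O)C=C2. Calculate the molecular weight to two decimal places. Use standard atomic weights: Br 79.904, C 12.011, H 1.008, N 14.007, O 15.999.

First, the molecular formula is C11H7BrO3 (counting implicit H from valence).
  Br: 1 × 79.904 = 79.904
  C: 11 × 12.011 = 132.121
  H: 7 × 1.008 = 7.056
  O: 3 × 15.999 = 47.997
Sum: 1×79.904 + 11×12.011 + 7×1.008 + 3×15.999 = 267.078 → 267.08 g/mol.

267.08 g/mol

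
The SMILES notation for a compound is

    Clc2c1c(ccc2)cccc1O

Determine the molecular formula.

C10H7ClO

Walk through each heavy atom and fill implicit hydrogens from standard valence (C 4, N 3, O 2, S 2, halogen 1); for lowercase aromatic atoms, an aromatic c carries 1 H when it has two neighbours and 0 H with three, and aromatic n carries 0 H:
  atom 1: Cl (halogen, monovalent) → 0 H
  atom 2: aromatic c, 3 neighbours → 0 H
  atom 3: aromatic c, 3 neighbours → 0 H
  atom 4: aromatic c, 3 neighbours → 0 H
  atom 5: aromatic c, 2 neighbours → 1 H
  atom 6: aromatic c, 2 neighbours → 1 H
  atom 7: aromatic c, 2 neighbours → 1 H
  atom 8: aromatic c, 2 neighbours → 1 H
  atom 9: aromatic c, 2 neighbours → 1 H
  atom 10: aromatic c, 2 neighbours → 1 H
  atom 11: aromatic c, 3 neighbours → 0 H
  atom 12: O, bond orders sum to 1 (valence 2) → 1 H
Totals → C:10, H:7, Cl:1, O:1.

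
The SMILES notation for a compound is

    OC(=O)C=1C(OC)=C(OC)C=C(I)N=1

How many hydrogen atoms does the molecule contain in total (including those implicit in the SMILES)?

8

Walk through each heavy atom and fill implicit hydrogens from standard valence (C 4, N 3, O 2, S 2, halogen 1):
  atom 1: O, bond orders sum to 1 (valence 2) → 1 H
  atom 2: C, bond orders sum to 4 (valence 4) → 0 H
  atom 3: O, bond orders sum to 2 (valence 2) → 0 H
  atom 4: C, bond orders sum to 4 (valence 4) → 0 H
  atom 5: C, bond orders sum to 4 (valence 4) → 0 H
  atom 6: O, bond orders sum to 2 (valence 2) → 0 H
  atom 7: C, bond orders sum to 1 (valence 4) → 3 H
  atom 8: C, bond orders sum to 4 (valence 4) → 0 H
  atom 9: O, bond orders sum to 2 (valence 2) → 0 H
  atom 10: C, bond orders sum to 1 (valence 4) → 3 H
  atom 11: C, bond orders sum to 3 (valence 4) → 1 H
  atom 12: C, bond orders sum to 4 (valence 4) → 0 H
  atom 13: I (halogen, monovalent) → 0 H
  atom 14: N, bond orders sum to 3 (valence 3) → 0 H
Total hydrogens: 8.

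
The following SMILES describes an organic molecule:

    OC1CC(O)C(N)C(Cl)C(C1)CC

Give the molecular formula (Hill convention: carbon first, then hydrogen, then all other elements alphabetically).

Walk through each heavy atom and fill implicit hydrogens from standard valence (C 4, N 3, O 2, S 2, halogen 1):
  atom 1: O, bond orders sum to 1 (valence 2) → 1 H
  atom 2: C, bond orders sum to 3 (valence 4) → 1 H
  atom 3: C, bond orders sum to 2 (valence 4) → 2 H
  atom 4: C, bond orders sum to 3 (valence 4) → 1 H
  atom 5: O, bond orders sum to 1 (valence 2) → 1 H
  atom 6: C, bond orders sum to 3 (valence 4) → 1 H
  atom 7: N, bond orders sum to 1 (valence 3) → 2 H
  atom 8: C, bond orders sum to 3 (valence 4) → 1 H
  atom 9: Cl (halogen, monovalent) → 0 H
  atom 10: C, bond orders sum to 3 (valence 4) → 1 H
  atom 11: C, bond orders sum to 2 (valence 4) → 2 H
  atom 12: C, bond orders sum to 2 (valence 4) → 2 H
  atom 13: C, bond orders sum to 1 (valence 4) → 3 H
Totals → C:9, H:18, Cl:1, N:1, O:2.
In Hill order: C9H18ClNO2.

C9H18ClNO2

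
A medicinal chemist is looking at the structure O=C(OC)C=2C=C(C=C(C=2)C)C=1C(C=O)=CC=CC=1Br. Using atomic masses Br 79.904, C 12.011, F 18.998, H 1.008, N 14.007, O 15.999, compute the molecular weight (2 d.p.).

333.18 g/mol

First, the molecular formula is C16H13BrO3 (counting implicit H from valence).
  Br: 1 × 79.904 = 79.904
  C: 16 × 12.011 = 192.176
  H: 13 × 1.008 = 13.104
  O: 3 × 15.999 = 47.997
Sum: 1×79.904 + 16×12.011 + 13×1.008 + 3×15.999 = 333.181 → 333.18 g/mol.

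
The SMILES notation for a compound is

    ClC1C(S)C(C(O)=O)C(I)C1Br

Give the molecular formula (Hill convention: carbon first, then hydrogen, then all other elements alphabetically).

C6H7BrClIO2S

Walk through each heavy atom and fill implicit hydrogens from standard valence (C 4, N 3, O 2, S 2, halogen 1):
  atom 1: Cl (halogen, monovalent) → 0 H
  atom 2: C, bond orders sum to 3 (valence 4) → 1 H
  atom 3: C, bond orders sum to 3 (valence 4) → 1 H
  atom 4: S, bond orders sum to 1 (valence 2) → 1 H
  atom 5: C, bond orders sum to 3 (valence 4) → 1 H
  atom 6: C, bond orders sum to 4 (valence 4) → 0 H
  atom 7: O, bond orders sum to 1 (valence 2) → 1 H
  atom 8: O, bond orders sum to 2 (valence 2) → 0 H
  atom 9: C, bond orders sum to 3 (valence 4) → 1 H
  atom 10: I (halogen, monovalent) → 0 H
  atom 11: C, bond orders sum to 3 (valence 4) → 1 H
  atom 12: Br (halogen, monovalent) → 0 H
Totals → C:6, H:7, Br:1, Cl:1, I:1, O:2, S:1.
In Hill order: C6H7BrClIO2S.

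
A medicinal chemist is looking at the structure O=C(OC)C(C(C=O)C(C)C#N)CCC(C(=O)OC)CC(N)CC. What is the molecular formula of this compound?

C17H28N2O5

Walk through each heavy atom and fill implicit hydrogens from standard valence (C 4, N 3, O 2, S 2, halogen 1):
  atom 1: O, bond orders sum to 2 (valence 2) → 0 H
  atom 2: C, bond orders sum to 4 (valence 4) → 0 H
  atom 3: O, bond orders sum to 2 (valence 2) → 0 H
  atom 4: C, bond orders sum to 1 (valence 4) → 3 H
  atom 5: C, bond orders sum to 3 (valence 4) → 1 H
  atom 6: C, bond orders sum to 3 (valence 4) → 1 H
  atom 7: C, bond orders sum to 3 (valence 4) → 1 H
  atom 8: O, bond orders sum to 2 (valence 2) → 0 H
  atom 9: C, bond orders sum to 3 (valence 4) → 1 H
  atom 10: C, bond orders sum to 1 (valence 4) → 3 H
  atom 11: C, bond orders sum to 4 (valence 4) → 0 H
  atom 12: N, bond orders sum to 3 (valence 3) → 0 H
  atom 13: C, bond orders sum to 2 (valence 4) → 2 H
  atom 14: C, bond orders sum to 2 (valence 4) → 2 H
  atom 15: C, bond orders sum to 3 (valence 4) → 1 H
  atom 16: C, bond orders sum to 4 (valence 4) → 0 H
  atom 17: O, bond orders sum to 2 (valence 2) → 0 H
  atom 18: O, bond orders sum to 2 (valence 2) → 0 H
  atom 19: C, bond orders sum to 1 (valence 4) → 3 H
  atom 20: C, bond orders sum to 2 (valence 4) → 2 H
  atom 21: C, bond orders sum to 3 (valence 4) → 1 H
  atom 22: N, bond orders sum to 1 (valence 3) → 2 H
  atom 23: C, bond orders sum to 2 (valence 4) → 2 H
  atom 24: C, bond orders sum to 1 (valence 4) → 3 H
Totals → C:17, H:28, N:2, O:5.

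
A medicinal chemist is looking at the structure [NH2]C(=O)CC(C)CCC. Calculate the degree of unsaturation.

1

Degree of unsaturation = (number of rings) + (number of π bonds).
Ring closures in the SMILES: 0.
π bonds: 1 double bond (each 1 DoU) → 1 DoU from unsaturation.
Total DoU = 0 + 1 = 1.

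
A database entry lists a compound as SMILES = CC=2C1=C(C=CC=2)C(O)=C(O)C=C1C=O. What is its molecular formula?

Walk through each heavy atom and fill implicit hydrogens from standard valence (C 4, N 3, O 2, S 2, halogen 1):
  atom 1: C, bond orders sum to 1 (valence 4) → 3 H
  atom 2: C, bond orders sum to 4 (valence 4) → 0 H
  atom 3: C, bond orders sum to 4 (valence 4) → 0 H
  atom 4: C, bond orders sum to 4 (valence 4) → 0 H
  atom 5: C, bond orders sum to 3 (valence 4) → 1 H
  atom 6: C, bond orders sum to 3 (valence 4) → 1 H
  atom 7: C, bond orders sum to 3 (valence 4) → 1 H
  atom 8: C, bond orders sum to 4 (valence 4) → 0 H
  atom 9: O, bond orders sum to 1 (valence 2) → 1 H
  atom 10: C, bond orders sum to 4 (valence 4) → 0 H
  atom 11: O, bond orders sum to 1 (valence 2) → 1 H
  atom 12: C, bond orders sum to 3 (valence 4) → 1 H
  atom 13: C, bond orders sum to 4 (valence 4) → 0 H
  atom 14: C, bond orders sum to 3 (valence 4) → 1 H
  atom 15: O, bond orders sum to 2 (valence 2) → 0 H
Totals → C:12, H:10, O:3.
In Hill order: C12H10O3.

C12H10O3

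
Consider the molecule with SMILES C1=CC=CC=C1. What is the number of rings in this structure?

In SMILES, each pair of matching ring-closure digits denotes one ring-closing bond; the number of such bonds equals the number of independent rings.
Ring-closure bonds here: 1.

1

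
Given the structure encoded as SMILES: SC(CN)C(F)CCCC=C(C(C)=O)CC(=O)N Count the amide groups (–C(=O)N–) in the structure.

1

The amide motif appears at heavy-atom position 16 in the SMILES.
Other groups present: 1 alkene, 1 ketone, 1 primary amine, 1 thiol.
Amide count: 1.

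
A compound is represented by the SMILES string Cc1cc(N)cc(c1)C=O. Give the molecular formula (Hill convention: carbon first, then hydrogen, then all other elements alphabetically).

C8H9NO

Walk through each heavy atom and fill implicit hydrogens from standard valence (C 4, N 3, O 2, S 2, halogen 1); for lowercase aromatic atoms, an aromatic c carries 1 H when it has two neighbours and 0 H with three, and aromatic n carries 0 H:
  atom 1: C, bond orders sum to 1 (valence 4) → 3 H
  atom 2: aromatic c, 3 neighbours → 0 H
  atom 3: aromatic c, 2 neighbours → 1 H
  atom 4: aromatic c, 3 neighbours → 0 H
  atom 5: N, bond orders sum to 1 (valence 3) → 2 H
  atom 6: aromatic c, 2 neighbours → 1 H
  atom 7: aromatic c, 3 neighbours → 0 H
  atom 8: aromatic c, 2 neighbours → 1 H
  atom 9: C, bond orders sum to 3 (valence 4) → 1 H
  atom 10: O, bond orders sum to 2 (valence 2) → 0 H
Totals → C:8, H:9, N:1, O:1.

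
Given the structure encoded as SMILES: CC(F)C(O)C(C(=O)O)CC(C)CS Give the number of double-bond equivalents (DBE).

Molecular formula: C9H17FO3S.
DoU = (2C + 2 + N − H − X) / 2, where X is the halogen count and O/S are ignored.
    = (2·9 + 2 + 0 − 17 − 1) / 2 = 2 / 2 = 1.

1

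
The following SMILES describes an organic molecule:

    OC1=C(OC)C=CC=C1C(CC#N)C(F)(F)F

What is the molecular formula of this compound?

Walk through each heavy atom and fill implicit hydrogens from standard valence (C 4, N 3, O 2, S 2, halogen 1):
  atom 1: O, bond orders sum to 1 (valence 2) → 1 H
  atom 2: C, bond orders sum to 4 (valence 4) → 0 H
  atom 3: C, bond orders sum to 4 (valence 4) → 0 H
  atom 4: O, bond orders sum to 2 (valence 2) → 0 H
  atom 5: C, bond orders sum to 1 (valence 4) → 3 H
  atom 6: C, bond orders sum to 3 (valence 4) → 1 H
  atom 7: C, bond orders sum to 3 (valence 4) → 1 H
  atom 8: C, bond orders sum to 3 (valence 4) → 1 H
  atom 9: C, bond orders sum to 4 (valence 4) → 0 H
  atom 10: C, bond orders sum to 3 (valence 4) → 1 H
  atom 11: C, bond orders sum to 2 (valence 4) → 2 H
  atom 12: C, bond orders sum to 4 (valence 4) → 0 H
  atom 13: N, bond orders sum to 3 (valence 3) → 0 H
  atom 14: C, bond orders sum to 4 (valence 4) → 0 H
  atom 15: F (halogen, monovalent) → 0 H
  atom 16: F (halogen, monovalent) → 0 H
  atom 17: F (halogen, monovalent) → 0 H
Totals → C:11, H:10, F:3, N:1, O:2.
In Hill order: C11H10F3NO2.

C11H10F3NO2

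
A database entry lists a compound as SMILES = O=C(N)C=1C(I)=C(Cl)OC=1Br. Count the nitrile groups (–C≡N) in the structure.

0

Scan the SMILES for the nitrile motif — none present.
Groups that are present: 1 amide.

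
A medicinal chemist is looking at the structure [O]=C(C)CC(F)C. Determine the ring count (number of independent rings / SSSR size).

0

In SMILES, each pair of matching ring-closure digits denotes one ring-closing bond; the number of such bonds equals the number of independent rings.
Ring-closure bonds here: 0.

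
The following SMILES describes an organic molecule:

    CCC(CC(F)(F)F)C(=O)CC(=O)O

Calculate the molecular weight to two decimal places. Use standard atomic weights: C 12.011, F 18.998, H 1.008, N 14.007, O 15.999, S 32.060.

212.17 g/mol

First, the molecular formula is C8H11F3O3 (counting implicit H from valence).
  C: 8 × 12.011 = 96.088
  F: 3 × 18.998 = 56.994
  H: 11 × 1.008 = 11.088
  O: 3 × 15.999 = 47.997
Sum: 8×12.011 + 3×18.998 + 11×1.008 + 3×15.999 = 212.167 → 212.17 g/mol.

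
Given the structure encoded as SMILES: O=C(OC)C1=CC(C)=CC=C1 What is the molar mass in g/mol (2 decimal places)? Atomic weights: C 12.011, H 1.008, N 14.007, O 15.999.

150.18 g/mol

First, the molecular formula is C9H10O2 (counting implicit H from valence).
  C: 9 × 12.011 = 108.099
  H: 10 × 1.008 = 10.080
  O: 2 × 15.999 = 31.998
Sum: 9×12.011 + 10×1.008 + 2×15.999 = 150.177 → 150.18 g/mol.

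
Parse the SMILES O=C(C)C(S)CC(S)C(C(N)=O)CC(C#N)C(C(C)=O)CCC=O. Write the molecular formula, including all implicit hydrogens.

C16H24N2O4S2

Walk through each heavy atom and fill implicit hydrogens from standard valence (C 4, N 3, O 2, S 2, halogen 1):
  atom 1: O, bond orders sum to 2 (valence 2) → 0 H
  atom 2: C, bond orders sum to 4 (valence 4) → 0 H
  atom 3: C, bond orders sum to 1 (valence 4) → 3 H
  atom 4: C, bond orders sum to 3 (valence 4) → 1 H
  atom 5: S, bond orders sum to 1 (valence 2) → 1 H
  atom 6: C, bond orders sum to 2 (valence 4) → 2 H
  atom 7: C, bond orders sum to 3 (valence 4) → 1 H
  atom 8: S, bond orders sum to 1 (valence 2) → 1 H
  atom 9: C, bond orders sum to 3 (valence 4) → 1 H
  atom 10: C, bond orders sum to 4 (valence 4) → 0 H
  atom 11: N, bond orders sum to 1 (valence 3) → 2 H
  atom 12: O, bond orders sum to 2 (valence 2) → 0 H
  atom 13: C, bond orders sum to 2 (valence 4) → 2 H
  atom 14: C, bond orders sum to 3 (valence 4) → 1 H
  atom 15: C, bond orders sum to 4 (valence 4) → 0 H
  atom 16: N, bond orders sum to 3 (valence 3) → 0 H
  atom 17: C, bond orders sum to 3 (valence 4) → 1 H
  atom 18: C, bond orders sum to 4 (valence 4) → 0 H
  atom 19: C, bond orders sum to 1 (valence 4) → 3 H
  atom 20: O, bond orders sum to 2 (valence 2) → 0 H
  atom 21: C, bond orders sum to 2 (valence 4) → 2 H
  atom 22: C, bond orders sum to 2 (valence 4) → 2 H
  atom 23: C, bond orders sum to 3 (valence 4) → 1 H
  atom 24: O, bond orders sum to 2 (valence 2) → 0 H
Totals → C:16, H:24, N:2, O:4, S:2.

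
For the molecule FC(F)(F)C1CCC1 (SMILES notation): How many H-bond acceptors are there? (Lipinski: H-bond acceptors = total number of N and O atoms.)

0

N atoms: 0; O atoms: 0.
Lipinski HBA = 0 + 0 = 0.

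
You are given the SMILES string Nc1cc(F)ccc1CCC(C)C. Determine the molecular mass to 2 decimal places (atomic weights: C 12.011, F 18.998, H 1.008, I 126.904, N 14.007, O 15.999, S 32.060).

First, the molecular formula is C11H16FN (counting implicit H from valence).
  C: 11 × 12.011 = 132.121
  F: 1 × 18.998 = 18.998
  H: 16 × 1.008 = 16.128
  N: 1 × 14.007 = 14.007
Sum: 11×12.011 + 1×18.998 + 16×1.008 + 1×14.007 = 181.254 → 181.25 g/mol.

181.25 g/mol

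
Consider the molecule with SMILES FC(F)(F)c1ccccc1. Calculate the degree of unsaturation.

Molecular formula: C7H5F3.
DoU = (2C + 2 + N − H − X) / 2, where X is the halogen count and O/S are ignored.
    = (2·7 + 2 + 0 − 5 − 3) / 2 = 8 / 2 = 4.

4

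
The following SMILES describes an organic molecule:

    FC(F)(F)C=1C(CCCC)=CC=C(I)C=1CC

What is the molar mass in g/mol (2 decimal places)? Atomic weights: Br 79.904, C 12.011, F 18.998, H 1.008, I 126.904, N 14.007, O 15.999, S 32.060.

First, the molecular formula is C13H16F3I (counting implicit H from valence).
  C: 13 × 12.011 = 156.143
  F: 3 × 18.998 = 56.994
  H: 16 × 1.008 = 16.128
  I: 1 × 126.904 = 126.904
Sum: 13×12.011 + 3×18.998 + 16×1.008 + 1×126.904 = 356.169 → 356.17 g/mol.

356.17 g/mol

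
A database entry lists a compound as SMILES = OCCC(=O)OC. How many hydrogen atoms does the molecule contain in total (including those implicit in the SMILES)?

8

Walk through each heavy atom and fill implicit hydrogens from standard valence (C 4, N 3, O 2, S 2, halogen 1):
  atom 1: O, bond orders sum to 1 (valence 2) → 1 H
  atom 2: C, bond orders sum to 2 (valence 4) → 2 H
  atom 3: C, bond orders sum to 2 (valence 4) → 2 H
  atom 4: C, bond orders sum to 4 (valence 4) → 0 H
  atom 5: O, bond orders sum to 2 (valence 2) → 0 H
  atom 6: O, bond orders sum to 2 (valence 2) → 0 H
  atom 7: C, bond orders sum to 1 (valence 4) → 3 H
Total hydrogens: 8.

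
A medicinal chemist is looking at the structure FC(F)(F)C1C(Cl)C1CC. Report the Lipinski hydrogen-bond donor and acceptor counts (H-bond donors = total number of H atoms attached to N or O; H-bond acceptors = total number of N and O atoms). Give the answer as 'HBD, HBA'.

0, 0

Donors: find every N or O and count the H atoms it carries.
  (no N or O atoms present)
Lipinski HBD = 0.
Acceptors: N atoms = 0, O atoms = 0 → HBA = 0.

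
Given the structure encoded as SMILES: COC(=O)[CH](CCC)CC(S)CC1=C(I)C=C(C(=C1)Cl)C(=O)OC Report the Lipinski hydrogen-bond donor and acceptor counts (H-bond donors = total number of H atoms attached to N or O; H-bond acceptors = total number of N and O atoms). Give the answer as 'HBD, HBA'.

Donors: find every N or O and count the H atoms it carries.
  atom 2 (O): bond orders sum to 2 → 0 H
  atom 4 (O): bond orders sum to 2 → 0 H
  atom 22 (O): bond orders sum to 2 → 0 H
  atom 23 (O): bond orders sum to 2 → 0 H
Lipinski HBD = 0.
Acceptors: N atoms = 0, O atoms = 4 → HBA = 4.

0, 4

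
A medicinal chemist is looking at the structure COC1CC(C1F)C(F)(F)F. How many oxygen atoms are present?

Scan the SMILES for O atoms (remember two-letter symbols like Cl and Br are single atoms).
Oxygen count: 1.

1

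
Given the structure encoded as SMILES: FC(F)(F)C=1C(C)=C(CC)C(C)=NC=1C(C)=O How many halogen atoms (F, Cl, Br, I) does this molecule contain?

Halogen atoms appear at heavy-atom positions 1, 3, 4 (3×F).
Other groups present: 1 ketone.
Halogen count: 3.

3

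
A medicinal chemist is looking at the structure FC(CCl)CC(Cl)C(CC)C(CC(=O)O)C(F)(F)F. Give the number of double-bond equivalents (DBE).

1

Molecular formula: C11H16Cl2F4O2.
DoU = (2C + 2 + N − H − X) / 2, where X is the halogen count and O/S are ignored.
    = (2·11 + 2 + 0 − 16 − 6) / 2 = 2 / 2 = 1.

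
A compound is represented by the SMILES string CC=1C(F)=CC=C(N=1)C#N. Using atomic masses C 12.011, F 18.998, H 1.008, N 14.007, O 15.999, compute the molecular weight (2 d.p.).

136.13 g/mol

First, the molecular formula is C7H5FN2 (counting implicit H from valence).
  C: 7 × 12.011 = 84.077
  F: 1 × 18.998 = 18.998
  H: 5 × 1.008 = 5.040
  N: 2 × 14.007 = 28.014
Sum: 7×12.011 + 1×18.998 + 5×1.008 + 2×14.007 = 136.129 → 136.13 g/mol.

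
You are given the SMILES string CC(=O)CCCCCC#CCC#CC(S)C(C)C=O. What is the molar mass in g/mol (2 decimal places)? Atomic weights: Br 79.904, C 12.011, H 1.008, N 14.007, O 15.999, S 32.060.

First, the molecular formula is C16H22O2S (counting implicit H from valence).
  C: 16 × 12.011 = 192.176
  H: 22 × 1.008 = 22.176
  O: 2 × 15.999 = 31.998
  S: 1 × 32.060 = 32.060
Sum: 16×12.011 + 22×1.008 + 2×15.999 + 1×32.060 = 278.410 → 278.41 g/mol.

278.41 g/mol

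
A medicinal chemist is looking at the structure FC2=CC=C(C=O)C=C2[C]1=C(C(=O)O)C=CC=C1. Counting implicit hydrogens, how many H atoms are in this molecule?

Walk through each heavy atom and fill implicit hydrogens from standard valence (C 4, N 3, O 2, S 2, halogen 1):
  atom 1: F (halogen, monovalent) → 0 H
  atom 2: C, bond orders sum to 4 (valence 4) → 0 H
  atom 3: C, bond orders sum to 3 (valence 4) → 1 H
  atom 4: C, bond orders sum to 3 (valence 4) → 1 H
  atom 5: C, bond orders sum to 4 (valence 4) → 0 H
  atom 6: C, bond orders sum to 3 (valence 4) → 1 H
  atom 7: O, bond orders sum to 2 (valence 2) → 0 H
  atom 8: C, bond orders sum to 3 (valence 4) → 1 H
  atom 9: C, bond orders sum to 4 (valence 4) → 0 H
  atom 10: C with explicit H count 0
  atom 11: C, bond orders sum to 4 (valence 4) → 0 H
  atom 12: C, bond orders sum to 4 (valence 4) → 0 H
  atom 13: O, bond orders sum to 2 (valence 2) → 0 H
  atom 14: O, bond orders sum to 1 (valence 2) → 1 H
  atom 15: C, bond orders sum to 3 (valence 4) → 1 H
  atom 16: C, bond orders sum to 3 (valence 4) → 1 H
  atom 17: C, bond orders sum to 3 (valence 4) → 1 H
  atom 18: C, bond orders sum to 3 (valence 4) → 1 H
Total hydrogens: 9.

9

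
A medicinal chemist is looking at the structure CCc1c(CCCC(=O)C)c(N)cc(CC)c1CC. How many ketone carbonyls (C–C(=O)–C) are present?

The ketone motif appears at heavy-atom position 8 in the SMILES.
Other groups present: 1 primary amine.
Ketone count: 1.

1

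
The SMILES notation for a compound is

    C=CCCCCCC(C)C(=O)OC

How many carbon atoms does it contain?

Count every carbon token in the SMILES (each C, including those in ring-closure positions and inside branches).
Carbon count: 11.

11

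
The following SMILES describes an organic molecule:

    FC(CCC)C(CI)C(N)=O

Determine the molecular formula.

C7H13FINO

Walk through each heavy atom and fill implicit hydrogens from standard valence (C 4, N 3, O 2, S 2, halogen 1):
  atom 1: F (halogen, monovalent) → 0 H
  atom 2: C, bond orders sum to 3 (valence 4) → 1 H
  atom 3: C, bond orders sum to 2 (valence 4) → 2 H
  atom 4: C, bond orders sum to 2 (valence 4) → 2 H
  atom 5: C, bond orders sum to 1 (valence 4) → 3 H
  atom 6: C, bond orders sum to 3 (valence 4) → 1 H
  atom 7: C, bond orders sum to 2 (valence 4) → 2 H
  atom 8: I (halogen, monovalent) → 0 H
  atom 9: C, bond orders sum to 4 (valence 4) → 0 H
  atom 10: N, bond orders sum to 1 (valence 3) → 2 H
  atom 11: O, bond orders sum to 2 (valence 2) → 0 H
Totals → C:7, H:13, F:1, I:1, N:1, O:1.
In Hill order: C7H13FINO.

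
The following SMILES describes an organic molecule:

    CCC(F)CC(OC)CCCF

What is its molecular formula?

Walk through each heavy atom and fill implicit hydrogens from standard valence (C 4, N 3, O 2, S 2, halogen 1):
  atom 1: C, bond orders sum to 1 (valence 4) → 3 H
  atom 2: C, bond orders sum to 2 (valence 4) → 2 H
  atom 3: C, bond orders sum to 3 (valence 4) → 1 H
  atom 4: F (halogen, monovalent) → 0 H
  atom 5: C, bond orders sum to 2 (valence 4) → 2 H
  atom 6: C, bond orders sum to 3 (valence 4) → 1 H
  atom 7: O, bond orders sum to 2 (valence 2) → 0 H
  atom 8: C, bond orders sum to 1 (valence 4) → 3 H
  atom 9: C, bond orders sum to 2 (valence 4) → 2 H
  atom 10: C, bond orders sum to 2 (valence 4) → 2 H
  atom 11: C, bond orders sum to 2 (valence 4) → 2 H
  atom 12: F (halogen, monovalent) → 0 H
Totals → C:9, H:18, F:2, O:1.
In Hill order: C9H18F2O.

C9H18F2O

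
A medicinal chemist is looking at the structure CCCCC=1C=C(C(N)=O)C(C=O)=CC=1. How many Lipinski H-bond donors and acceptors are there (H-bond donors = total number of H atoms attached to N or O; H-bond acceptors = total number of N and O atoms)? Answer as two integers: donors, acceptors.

2, 3

Donors: find every N or O and count the H atoms it carries.
  atom 9 (N): bond orders sum to 1 → 2 H
  atom 10 (O): bond orders sum to 2 → 0 H
  atom 13 (O): bond orders sum to 2 → 0 H
Lipinski HBD = 2.
Acceptors: N atoms = 1, O atoms = 2 → HBA = 3.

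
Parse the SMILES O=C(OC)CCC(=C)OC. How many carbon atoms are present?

7

Count every carbon token in the SMILES (each C, including those in ring-closure positions and inside branches).
Carbon count: 7.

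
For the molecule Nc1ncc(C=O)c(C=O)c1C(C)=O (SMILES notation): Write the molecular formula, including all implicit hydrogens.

Walk through each heavy atom and fill implicit hydrogens from standard valence (C 4, N 3, O 2, S 2, halogen 1); for lowercase aromatic atoms, an aromatic c carries 1 H when it has two neighbours and 0 H with three, and aromatic n carries 0 H:
  atom 1: N, bond orders sum to 1 (valence 3) → 2 H
  atom 2: aromatic c, 3 neighbours → 0 H
  atom 3: aromatic n, 2 neighbours → 0 H
  atom 4: aromatic c, 2 neighbours → 1 H
  atom 5: aromatic c, 3 neighbours → 0 H
  atom 6: C, bond orders sum to 3 (valence 4) → 1 H
  atom 7: O, bond orders sum to 2 (valence 2) → 0 H
  atom 8: aromatic c, 3 neighbours → 0 H
  atom 9: C, bond orders sum to 3 (valence 4) → 1 H
  atom 10: O, bond orders sum to 2 (valence 2) → 0 H
  atom 11: aromatic c, 3 neighbours → 0 H
  atom 12: C, bond orders sum to 4 (valence 4) → 0 H
  atom 13: C, bond orders sum to 1 (valence 4) → 3 H
  atom 14: O, bond orders sum to 2 (valence 2) → 0 H
Totals → C:9, H:8, N:2, O:3.

C9H8N2O3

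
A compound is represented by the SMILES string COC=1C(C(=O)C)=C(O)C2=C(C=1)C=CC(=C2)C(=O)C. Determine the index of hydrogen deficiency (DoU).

Molecular formula: C15H14O4.
DoU = (2C + 2 + N − H − X) / 2, where X is the halogen count and O/S are ignored.
    = (2·15 + 2 + 0 − 14 − 0) / 2 = 18 / 2 = 9.

9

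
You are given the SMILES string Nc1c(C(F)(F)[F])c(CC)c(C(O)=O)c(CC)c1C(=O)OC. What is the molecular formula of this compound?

Walk through each heavy atom and fill implicit hydrogens from standard valence (C 4, N 3, O 2, S 2, halogen 1); for lowercase aromatic atoms, an aromatic c carries 1 H when it has two neighbours and 0 H with three, and aromatic n carries 0 H:
  atom 1: N, bond orders sum to 1 (valence 3) → 2 H
  atom 2: aromatic c, 3 neighbours → 0 H
  atom 3: aromatic c, 3 neighbours → 0 H
  atom 4: C, bond orders sum to 4 (valence 4) → 0 H
  atom 5: F (halogen, monovalent) → 0 H
  atom 6: F (halogen, monovalent) → 0 H
  atom 7: F with explicit H count 0
  atom 8: aromatic c, 3 neighbours → 0 H
  atom 9: C, bond orders sum to 2 (valence 4) → 2 H
  atom 10: C, bond orders sum to 1 (valence 4) → 3 H
  atom 11: aromatic c, 3 neighbours → 0 H
  atom 12: C, bond orders sum to 4 (valence 4) → 0 H
  atom 13: O, bond orders sum to 1 (valence 2) → 1 H
  atom 14: O, bond orders sum to 2 (valence 2) → 0 H
  atom 15: aromatic c, 3 neighbours → 0 H
  atom 16: C, bond orders sum to 2 (valence 4) → 2 H
  atom 17: C, bond orders sum to 1 (valence 4) → 3 H
  atom 18: aromatic c, 3 neighbours → 0 H
  atom 19: C, bond orders sum to 4 (valence 4) → 0 H
  atom 20: O, bond orders sum to 2 (valence 2) → 0 H
  atom 21: O, bond orders sum to 2 (valence 2) → 0 H
  atom 22: C, bond orders sum to 1 (valence 4) → 3 H
Totals → C:14, H:16, F:3, N:1, O:4.

C14H16F3NO4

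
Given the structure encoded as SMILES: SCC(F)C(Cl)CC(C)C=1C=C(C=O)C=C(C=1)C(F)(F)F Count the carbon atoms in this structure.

14

Count every carbon token in the SMILES (each C, including those in ring-closure positions and inside branches).
Carbon count: 14.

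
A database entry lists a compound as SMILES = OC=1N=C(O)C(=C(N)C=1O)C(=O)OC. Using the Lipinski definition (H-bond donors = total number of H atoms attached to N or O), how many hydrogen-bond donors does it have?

Donors: find every N or O and count the H atoms it carries.
  atom 1 (O): bond orders sum to 1 → 1 H
  atom 3 (N): bond orders sum to 3 → 0 H
  atom 5 (O): bond orders sum to 1 → 1 H
  atom 8 (N): bond orders sum to 1 → 2 H
  atom 10 (O): bond orders sum to 1 → 1 H
  atom 12 (O): bond orders sum to 2 → 0 H
  atom 13 (O): bond orders sum to 2 → 0 H
Lipinski HBD = 5.

5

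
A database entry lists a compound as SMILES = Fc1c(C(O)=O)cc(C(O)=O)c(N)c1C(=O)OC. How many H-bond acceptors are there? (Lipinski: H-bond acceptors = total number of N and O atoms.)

7

N atoms: 1; O atoms: 6.
Lipinski HBA = 1 + 6 = 7.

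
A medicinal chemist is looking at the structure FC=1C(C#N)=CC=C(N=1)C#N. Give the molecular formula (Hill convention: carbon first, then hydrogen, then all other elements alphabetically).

C7H2FN3

Walk through each heavy atom and fill implicit hydrogens from standard valence (C 4, N 3, O 2, S 2, halogen 1):
  atom 1: F (halogen, monovalent) → 0 H
  atom 2: C, bond orders sum to 4 (valence 4) → 0 H
  atom 3: C, bond orders sum to 4 (valence 4) → 0 H
  atom 4: C, bond orders sum to 4 (valence 4) → 0 H
  atom 5: N, bond orders sum to 3 (valence 3) → 0 H
  atom 6: C, bond orders sum to 3 (valence 4) → 1 H
  atom 7: C, bond orders sum to 3 (valence 4) → 1 H
  atom 8: C, bond orders sum to 4 (valence 4) → 0 H
  atom 9: N, bond orders sum to 3 (valence 3) → 0 H
  atom 10: C, bond orders sum to 4 (valence 4) → 0 H
  atom 11: N, bond orders sum to 3 (valence 3) → 0 H
Totals → C:7, H:2, F:1, N:3.
In Hill order: C7H2FN3.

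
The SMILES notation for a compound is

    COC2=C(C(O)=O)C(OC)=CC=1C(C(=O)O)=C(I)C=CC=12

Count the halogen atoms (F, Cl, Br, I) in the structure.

Halogen atoms appear at heavy-atom position 18 (1×I).
Other groups present: 2 carboxylic acid, 2 ether.
Halogen count: 1.

1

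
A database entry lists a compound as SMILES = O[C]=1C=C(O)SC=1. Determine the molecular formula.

Walk through each heavy atom and fill implicit hydrogens from standard valence (C 4, N 3, O 2, S 2, halogen 1):
  atom 1: O, bond orders sum to 1 (valence 2) → 1 H
  atom 2: C with explicit H count 0
  atom 3: C, bond orders sum to 3 (valence 4) → 1 H
  atom 4: C, bond orders sum to 4 (valence 4) → 0 H
  atom 5: O, bond orders sum to 1 (valence 2) → 1 H
  atom 6: S, bond orders sum to 2 (valence 2) → 0 H
  atom 7: C, bond orders sum to 3 (valence 4) → 1 H
Totals → C:4, H:4, O:2, S:1.

C4H4O2S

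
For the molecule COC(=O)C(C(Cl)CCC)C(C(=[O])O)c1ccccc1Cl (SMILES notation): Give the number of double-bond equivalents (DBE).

6

Molecular formula: C15H18Cl2O4.
DoU = (2C + 2 + N − H − X) / 2, where X is the halogen count and O/S are ignored.
    = (2·15 + 2 + 0 − 18 − 2) / 2 = 12 / 2 = 6.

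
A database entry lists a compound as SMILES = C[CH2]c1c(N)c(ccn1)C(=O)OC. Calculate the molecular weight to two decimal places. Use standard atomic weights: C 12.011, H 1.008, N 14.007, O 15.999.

First, the molecular formula is C9H12N2O2 (counting implicit H from valence).
  C: 9 × 12.011 = 108.099
  H: 12 × 1.008 = 12.096
  N: 2 × 14.007 = 28.014
  O: 2 × 15.999 = 31.998
Sum: 9×12.011 + 12×1.008 + 2×14.007 + 2×15.999 = 180.207 → 180.21 g/mol.

180.21 g/mol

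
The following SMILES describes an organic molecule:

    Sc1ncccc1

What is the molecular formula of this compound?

C5H5NS

Walk through each heavy atom and fill implicit hydrogens from standard valence (C 4, N 3, O 2, S 2, halogen 1); for lowercase aromatic atoms, an aromatic c carries 1 H when it has two neighbours and 0 H with three, and aromatic n carries 0 H:
  atom 1: S, bond orders sum to 1 (valence 2) → 1 H
  atom 2: aromatic c, 3 neighbours → 0 H
  atom 3: aromatic n, 2 neighbours → 0 H
  atom 4: aromatic c, 2 neighbours → 1 H
  atom 5: aromatic c, 2 neighbours → 1 H
  atom 6: aromatic c, 2 neighbours → 1 H
  atom 7: aromatic c, 2 neighbours → 1 H
Totals → C:5, H:5, N:1, S:1.
In Hill order: C5H5NS.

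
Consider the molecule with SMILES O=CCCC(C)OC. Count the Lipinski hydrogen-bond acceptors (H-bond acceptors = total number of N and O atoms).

N atoms: 0; O atoms: 2.
Lipinski HBA = 0 + 2 = 2.

2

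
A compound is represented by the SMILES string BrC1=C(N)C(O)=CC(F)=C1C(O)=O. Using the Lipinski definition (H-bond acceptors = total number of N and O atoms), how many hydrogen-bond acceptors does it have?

N atoms: 1; O atoms: 3.
Lipinski HBA = 1 + 3 = 4.

4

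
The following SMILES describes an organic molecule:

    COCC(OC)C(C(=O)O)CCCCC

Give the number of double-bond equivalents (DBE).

1

Degree of unsaturation = (number of rings) + (number of π bonds).
Ring closures in the SMILES: 0.
π bonds: 1 double bond (each 1 DoU) → 1 DoU from unsaturation.
Total DoU = 0 + 1 = 1.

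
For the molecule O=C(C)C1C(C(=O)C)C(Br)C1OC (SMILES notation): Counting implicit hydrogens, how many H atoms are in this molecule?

13

Walk through each heavy atom and fill implicit hydrogens from standard valence (C 4, N 3, O 2, S 2, halogen 1):
  atom 1: O, bond orders sum to 2 (valence 2) → 0 H
  atom 2: C, bond orders sum to 4 (valence 4) → 0 H
  atom 3: C, bond orders sum to 1 (valence 4) → 3 H
  atom 4: C, bond orders sum to 3 (valence 4) → 1 H
  atom 5: C, bond orders sum to 3 (valence 4) → 1 H
  atom 6: C, bond orders sum to 4 (valence 4) → 0 H
  atom 7: O, bond orders sum to 2 (valence 2) → 0 H
  atom 8: C, bond orders sum to 1 (valence 4) → 3 H
  atom 9: C, bond orders sum to 3 (valence 4) → 1 H
  atom 10: Br (halogen, monovalent) → 0 H
  atom 11: C, bond orders sum to 3 (valence 4) → 1 H
  atom 12: O, bond orders sum to 2 (valence 2) → 0 H
  atom 13: C, bond orders sum to 1 (valence 4) → 3 H
Total hydrogens: 13.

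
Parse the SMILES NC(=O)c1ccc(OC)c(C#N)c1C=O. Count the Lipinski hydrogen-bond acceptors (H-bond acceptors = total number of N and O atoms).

5

N atoms: 2; O atoms: 3.
Lipinski HBA = 2 + 3 = 5.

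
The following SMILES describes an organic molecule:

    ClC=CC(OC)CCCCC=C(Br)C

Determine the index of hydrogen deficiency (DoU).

Molecular formula: C11H18BrClO.
DoU = (2C + 2 + N − H − X) / 2, where X is the halogen count and O/S are ignored.
    = (2·11 + 2 + 0 − 18 − 2) / 2 = 4 / 2 = 2.

2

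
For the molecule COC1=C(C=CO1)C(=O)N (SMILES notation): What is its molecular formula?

C6H7NO3

Walk through each heavy atom and fill implicit hydrogens from standard valence (C 4, N 3, O 2, S 2, halogen 1):
  atom 1: C, bond orders sum to 1 (valence 4) → 3 H
  atom 2: O, bond orders sum to 2 (valence 2) → 0 H
  atom 3: C, bond orders sum to 4 (valence 4) → 0 H
  atom 4: C, bond orders sum to 4 (valence 4) → 0 H
  atom 5: C, bond orders sum to 3 (valence 4) → 1 H
  atom 6: C, bond orders sum to 3 (valence 4) → 1 H
  atom 7: O, bond orders sum to 2 (valence 2) → 0 H
  atom 8: C, bond orders sum to 4 (valence 4) → 0 H
  atom 9: O, bond orders sum to 2 (valence 2) → 0 H
  atom 10: N, bond orders sum to 1 (valence 3) → 2 H
Totals → C:6, H:7, N:1, O:3.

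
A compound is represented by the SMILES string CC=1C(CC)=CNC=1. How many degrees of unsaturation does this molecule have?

3

Degree of unsaturation = (number of rings) + (number of π bonds).
Ring closures in the SMILES: 1.
π bonds: 2 double bonds (each 1 DoU) → 2 DoU from unsaturation.
Total DoU = 1 + 2 = 3.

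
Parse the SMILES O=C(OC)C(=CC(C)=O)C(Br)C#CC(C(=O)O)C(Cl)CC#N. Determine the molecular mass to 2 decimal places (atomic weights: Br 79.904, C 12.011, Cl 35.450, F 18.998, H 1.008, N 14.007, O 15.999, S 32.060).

First, the molecular formula is C14H13BrClNO5 (counting implicit H from valence).
  Br: 1 × 79.904 = 79.904
  C: 14 × 12.011 = 168.154
  Cl: 1 × 35.450 = 35.450
  H: 13 × 1.008 = 13.104
  N: 1 × 14.007 = 14.007
  O: 5 × 15.999 = 79.995
Sum: 1×79.904 + 14×12.011 + 1×35.450 + 13×1.008 + 1×14.007 + 5×15.999 = 390.614 → 390.61 g/mol.

390.61 g/mol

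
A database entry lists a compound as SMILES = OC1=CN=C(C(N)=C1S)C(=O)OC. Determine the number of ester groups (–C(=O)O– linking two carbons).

1

The ester motif appears at heavy-atom position 10 in the SMILES.
Other groups present: 1 hydroxyl, 1 primary amine, 1 thiol.
Ester count: 1.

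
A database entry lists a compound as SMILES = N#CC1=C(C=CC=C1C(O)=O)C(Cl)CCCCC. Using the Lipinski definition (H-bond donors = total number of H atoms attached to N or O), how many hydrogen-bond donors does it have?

Donors: find every N or O and count the H atoms it carries.
  atom 1 (N): bond orders sum to 3 → 0 H
  atom 10 (O): bond orders sum to 1 → 1 H
  atom 11 (O): bond orders sum to 2 → 0 H
Lipinski HBD = 1.

1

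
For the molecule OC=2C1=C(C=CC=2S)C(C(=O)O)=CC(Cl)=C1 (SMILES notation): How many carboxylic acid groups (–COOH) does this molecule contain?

1

The carboxylic acid motif appears at heavy-atom position 10 in the SMILES.
Other groups present: 1 hydroxyl, 1 thiol.
Carboxylic acid count: 1.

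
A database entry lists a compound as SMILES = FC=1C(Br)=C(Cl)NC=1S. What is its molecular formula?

Walk through each heavy atom and fill implicit hydrogens from standard valence (C 4, N 3, O 2, S 2, halogen 1):
  atom 1: F (halogen, monovalent) → 0 H
  atom 2: C, bond orders sum to 4 (valence 4) → 0 H
  atom 3: C, bond orders sum to 4 (valence 4) → 0 H
  atom 4: Br (halogen, monovalent) → 0 H
  atom 5: C, bond orders sum to 4 (valence 4) → 0 H
  atom 6: Cl (halogen, monovalent) → 0 H
  atom 7: N, bond orders sum to 2 (valence 3) → 1 H
  atom 8: C, bond orders sum to 4 (valence 4) → 0 H
  atom 9: S, bond orders sum to 1 (valence 2) → 1 H
Totals → C:4, H:2, Br:1, Cl:1, F:1, N:1, S:1.

C4H2BrClFNS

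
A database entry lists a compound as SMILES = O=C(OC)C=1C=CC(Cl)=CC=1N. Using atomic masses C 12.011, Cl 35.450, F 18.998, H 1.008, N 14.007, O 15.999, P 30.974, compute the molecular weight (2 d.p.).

First, the molecular formula is C8H8ClNO2 (counting implicit H from valence).
  C: 8 × 12.011 = 96.088
  Cl: 1 × 35.450 = 35.450
  H: 8 × 1.008 = 8.064
  N: 1 × 14.007 = 14.007
  O: 2 × 15.999 = 31.998
Sum: 8×12.011 + 1×35.450 + 8×1.008 + 1×14.007 + 2×15.999 = 185.607 → 185.61 g/mol.

185.61 g/mol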